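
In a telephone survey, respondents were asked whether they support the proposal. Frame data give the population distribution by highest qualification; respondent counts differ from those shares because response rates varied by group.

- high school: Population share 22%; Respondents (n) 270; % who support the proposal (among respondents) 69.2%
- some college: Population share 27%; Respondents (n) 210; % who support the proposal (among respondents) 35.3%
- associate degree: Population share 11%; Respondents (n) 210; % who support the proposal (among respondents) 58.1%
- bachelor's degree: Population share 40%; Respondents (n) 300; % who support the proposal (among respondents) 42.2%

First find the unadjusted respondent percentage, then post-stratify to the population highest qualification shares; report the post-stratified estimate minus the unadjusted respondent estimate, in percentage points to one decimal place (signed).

-3.4 percentage points

Unadjusted (pooled respondent) estimate weights by respondent counts:
  (270/990)×69.2 + (210/990)×35.3 + (210/990)×58.1 + (300/990)×42.2 = 51.4727%
Post-stratifying to population shares instead:
  0.22×69.2 + 0.27×35.3 + 0.11×58.1 + 0.4×42.2 = 48.026%
Difference = 48.026 − 51.4727 = -3.4467 pp.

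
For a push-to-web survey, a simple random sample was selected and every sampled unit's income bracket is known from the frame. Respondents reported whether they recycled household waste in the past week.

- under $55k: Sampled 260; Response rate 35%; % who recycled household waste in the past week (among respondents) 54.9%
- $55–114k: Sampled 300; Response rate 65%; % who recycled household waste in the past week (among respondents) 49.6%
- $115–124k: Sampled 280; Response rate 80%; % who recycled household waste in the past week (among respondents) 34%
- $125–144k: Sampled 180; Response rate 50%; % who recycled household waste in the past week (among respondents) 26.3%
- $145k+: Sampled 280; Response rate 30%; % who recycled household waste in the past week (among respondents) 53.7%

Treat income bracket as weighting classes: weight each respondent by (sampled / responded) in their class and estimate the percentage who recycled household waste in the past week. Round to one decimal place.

45.0%

Weighting each respondent by the inverse class response rate inflates each class back to its sampled size, so the class weight is n_sampled:
  under $55k: 260 × 54.9 = 14,274
  $55–114k: 300 × 49.6 = 14,880
  $115–124k: 280 × 34 = 9520
  $125–144k: 180 × 26.3 = 4734
  $145k+: 280 × 53.7 = 15,036
Adjusted estimate = 58,444 / 1,300 = 44.9569 → 45.0%.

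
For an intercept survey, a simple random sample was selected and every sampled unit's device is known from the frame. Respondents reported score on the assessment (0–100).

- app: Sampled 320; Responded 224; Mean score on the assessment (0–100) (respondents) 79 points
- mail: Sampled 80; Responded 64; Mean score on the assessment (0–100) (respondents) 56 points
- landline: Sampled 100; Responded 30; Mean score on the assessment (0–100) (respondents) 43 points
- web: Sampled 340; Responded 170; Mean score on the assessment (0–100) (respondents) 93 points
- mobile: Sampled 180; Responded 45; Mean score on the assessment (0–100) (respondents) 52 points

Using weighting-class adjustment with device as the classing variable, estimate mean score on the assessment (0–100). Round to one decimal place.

Class response rates: app 224/320 = 70%, mail 64/80 = 80%, landline 30/100 = 30%, web 170/340 = 50%, mobile 45/180 = 25%.
Inverse-response-rate weighting restores each class to its sampled count, so class totals weight by n_sampled:
  app: 320 × 79 = 25,280
  mail: 80 × 56 = 4480
  landline: 100 × 43 = 4300
  web: 340 × 93 = 31,620
  mobile: 180 × 52 = 9360
Adjusted estimate = 75,040 / 1,020 = 73.5686 → 73.6.

73.6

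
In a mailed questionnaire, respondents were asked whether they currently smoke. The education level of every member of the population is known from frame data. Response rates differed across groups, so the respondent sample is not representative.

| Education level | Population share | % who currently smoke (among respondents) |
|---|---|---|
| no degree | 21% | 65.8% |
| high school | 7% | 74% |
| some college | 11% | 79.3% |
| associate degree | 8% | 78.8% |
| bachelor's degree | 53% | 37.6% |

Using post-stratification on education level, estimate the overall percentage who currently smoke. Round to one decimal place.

Weight each group's respondent value by its population share:
  no degree: 0.21 × 65.8 = 13.818
  high school: 0.07 × 74 = 5.18
  some college: 0.11 × 79.3 = 8.723
  associate degree: 0.08 × 78.8 = 6.304
  bachelor's degree: 0.53 × 37.6 = 19.928
Post-stratified estimate = 53.953 → 54.0%.

54.0%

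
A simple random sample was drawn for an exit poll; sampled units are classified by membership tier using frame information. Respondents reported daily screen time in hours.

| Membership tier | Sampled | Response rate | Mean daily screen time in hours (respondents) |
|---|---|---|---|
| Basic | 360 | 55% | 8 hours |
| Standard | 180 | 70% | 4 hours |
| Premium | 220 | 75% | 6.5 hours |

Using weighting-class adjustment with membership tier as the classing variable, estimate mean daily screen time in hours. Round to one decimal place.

6.6

Each respondent's weight = sampled/responded in their class; summing within a class gives n_sampled, so:
  Basic: 360 × 8 = 2880
  Standard: 180 × 4 = 720
  Premium: 220 × 6.5 = 1430
Adjusted estimate = 5030 / 760 = 6.61842 → 6.6.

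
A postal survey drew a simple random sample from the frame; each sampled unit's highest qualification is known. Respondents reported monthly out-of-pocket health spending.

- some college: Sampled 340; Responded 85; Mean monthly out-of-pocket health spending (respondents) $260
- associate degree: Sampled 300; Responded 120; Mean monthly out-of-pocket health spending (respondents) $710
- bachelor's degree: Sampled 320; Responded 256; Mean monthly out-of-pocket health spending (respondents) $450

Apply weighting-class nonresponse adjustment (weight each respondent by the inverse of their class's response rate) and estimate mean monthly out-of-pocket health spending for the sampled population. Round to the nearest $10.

Response rates by class: some college 85/340 = 25%, associate degree 120/300 = 40%, bachelor's degree 256/320 = 80%.
Each respondent's weight = sampled/responded in their class; summing within a class gives n_sampled, so:
  some college: 340 × 260 = 88,400
  associate degree: 300 × 710 = 213,000
  bachelor's degree: 320 × 450 = 144,000
Adjusted estimate = 445,400 / 960 = 463.958 → $460.

$460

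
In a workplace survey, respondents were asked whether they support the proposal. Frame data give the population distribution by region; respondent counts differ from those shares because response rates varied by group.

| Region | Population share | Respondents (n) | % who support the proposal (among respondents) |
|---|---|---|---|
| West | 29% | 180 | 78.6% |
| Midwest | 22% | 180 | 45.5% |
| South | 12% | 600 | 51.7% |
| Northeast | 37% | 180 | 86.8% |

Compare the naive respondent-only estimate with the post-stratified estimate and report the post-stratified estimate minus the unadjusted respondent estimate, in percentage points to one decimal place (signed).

+10.6 percentage points

Without adjustment, the pooled respondent share is:
  (180/1140)×78.6 + (180/1140)×45.5 + (600/1140)×51.7 + (180/1140)×86.8 = 60.5105%
Post-stratified estimate weights by population shares:
  0.29×78.6 + 0.22×45.5 + 0.12×51.7 + 0.37×86.8 = 71.124%
Difference = 71.124 − 60.5105 = 10.6135 pp.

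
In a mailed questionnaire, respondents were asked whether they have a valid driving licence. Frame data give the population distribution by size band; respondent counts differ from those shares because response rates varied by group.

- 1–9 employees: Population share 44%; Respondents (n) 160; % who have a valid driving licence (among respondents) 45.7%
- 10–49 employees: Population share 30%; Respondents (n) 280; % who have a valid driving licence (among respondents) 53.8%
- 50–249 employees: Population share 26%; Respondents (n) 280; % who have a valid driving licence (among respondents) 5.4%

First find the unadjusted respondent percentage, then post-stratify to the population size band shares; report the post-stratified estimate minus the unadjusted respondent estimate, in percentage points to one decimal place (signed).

+4.5 percentage points

Naive respondent-only estimate (weights = respondent counts):
  (160/720)×45.7 + (280/720)×53.8 + (280/720)×5.4 = 33.1778%
Post-stratifying to population shares instead:
  0.44×45.7 + 0.3×53.8 + 0.26×5.4 = 37.652%
Difference = 37.652 − 33.1778 = 4.4742 pp.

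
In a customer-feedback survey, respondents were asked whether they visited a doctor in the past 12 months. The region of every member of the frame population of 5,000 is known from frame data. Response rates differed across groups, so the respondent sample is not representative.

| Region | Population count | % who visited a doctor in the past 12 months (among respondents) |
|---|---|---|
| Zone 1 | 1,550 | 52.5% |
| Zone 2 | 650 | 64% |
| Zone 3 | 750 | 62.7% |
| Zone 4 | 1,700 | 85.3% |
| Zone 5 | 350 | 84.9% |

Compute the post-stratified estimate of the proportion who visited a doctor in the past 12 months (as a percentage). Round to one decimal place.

Post-stratification weights by population share, not respondent share:
  Zone 1: (1,550/5,000) × 52.5 = 16.275
  Zone 2: (650/5,000) × 64 = 8.32
  Zone 3: (750/5,000) × 62.7 = 9.405
  Zone 4: (1,700/5,000) × 85.3 = 29.002
  Zone 5: (350/5,000) × 84.9 = 5.943
Post-stratified estimate = 68.945 → 68.9%.

68.9%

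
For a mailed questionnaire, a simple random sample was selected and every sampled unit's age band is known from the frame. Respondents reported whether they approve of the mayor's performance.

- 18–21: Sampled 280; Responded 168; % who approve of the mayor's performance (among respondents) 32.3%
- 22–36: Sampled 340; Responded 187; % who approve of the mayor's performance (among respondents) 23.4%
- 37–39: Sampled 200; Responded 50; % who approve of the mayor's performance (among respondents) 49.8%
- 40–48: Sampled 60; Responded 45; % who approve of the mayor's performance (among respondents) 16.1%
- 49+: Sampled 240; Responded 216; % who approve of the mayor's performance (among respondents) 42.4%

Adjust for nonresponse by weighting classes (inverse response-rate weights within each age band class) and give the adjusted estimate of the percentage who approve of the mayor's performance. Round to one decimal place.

Class response rates: 18–21 168/280 = 60%, 22–36 187/340 = 55%, 37–39 50/200 = 25%, 40–48 45/60 = 75%, 49+ 216/240 = 90%.
Each respondent's weight = sampled/responded in their class; summing within a class gives n_sampled, so:
  18–21: 280 × 32.3 = 9044
  22–36: 340 × 23.4 = 7956
  37–39: 200 × 49.8 = 9960
  40–48: 60 × 16.1 = 966
  49+: 240 × 42.4 = 10,176
Adjusted estimate = 38,102 / 1,120 = 34.0196 → 34.0%.

34.0%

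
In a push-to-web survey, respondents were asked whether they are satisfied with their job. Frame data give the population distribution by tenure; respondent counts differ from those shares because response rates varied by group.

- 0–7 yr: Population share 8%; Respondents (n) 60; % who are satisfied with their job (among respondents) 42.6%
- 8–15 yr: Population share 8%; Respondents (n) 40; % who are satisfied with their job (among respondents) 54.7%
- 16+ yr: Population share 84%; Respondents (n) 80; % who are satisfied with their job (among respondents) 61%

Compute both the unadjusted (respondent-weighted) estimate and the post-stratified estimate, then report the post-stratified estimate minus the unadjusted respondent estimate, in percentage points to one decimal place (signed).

Naive respondent-only estimate (weights = respondent counts):
  (60/180)×42.6 + (40/180)×54.7 + (80/180)×61 = 53.4667%
Reweighting by population tenure shares:
  0.08×42.6 + 0.08×54.7 + 0.84×61 = 59.024%
Difference = 59.024 − 53.4667 = 5.5573 pp.

+5.6 percentage points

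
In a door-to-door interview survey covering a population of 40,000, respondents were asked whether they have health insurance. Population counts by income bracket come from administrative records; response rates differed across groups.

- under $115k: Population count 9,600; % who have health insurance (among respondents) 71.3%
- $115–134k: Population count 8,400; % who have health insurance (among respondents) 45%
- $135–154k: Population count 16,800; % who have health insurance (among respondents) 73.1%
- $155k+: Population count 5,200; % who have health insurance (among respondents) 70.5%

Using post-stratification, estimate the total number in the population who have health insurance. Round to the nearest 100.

26,600

Apply each group's respondent rate to its population count:
  under $115k: 9,600 × 71.3% = 6844.8
  $115–134k: 8,400 × 45% = 3780
  $135–154k: 16,800 × 73.1% = 12280.8
  $155k+: 5,200 × 70.5% = 3666
Estimated total = 26571.6 → 26,600.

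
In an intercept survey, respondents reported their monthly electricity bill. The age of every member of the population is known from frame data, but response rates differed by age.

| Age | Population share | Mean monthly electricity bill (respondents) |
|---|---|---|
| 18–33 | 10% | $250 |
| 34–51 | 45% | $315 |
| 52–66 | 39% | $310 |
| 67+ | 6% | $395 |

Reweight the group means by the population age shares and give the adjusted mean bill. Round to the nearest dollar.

$311

Reweight to the known age distribution:
  18–33: 0.1 × 250 = 25
  34–51: 0.45 × 315 = 141.75
  52–66: 0.39 × 310 = 120.9
  67+: 0.06 × 395 = 23.7
Post-stratified estimate = 311.35 → $311.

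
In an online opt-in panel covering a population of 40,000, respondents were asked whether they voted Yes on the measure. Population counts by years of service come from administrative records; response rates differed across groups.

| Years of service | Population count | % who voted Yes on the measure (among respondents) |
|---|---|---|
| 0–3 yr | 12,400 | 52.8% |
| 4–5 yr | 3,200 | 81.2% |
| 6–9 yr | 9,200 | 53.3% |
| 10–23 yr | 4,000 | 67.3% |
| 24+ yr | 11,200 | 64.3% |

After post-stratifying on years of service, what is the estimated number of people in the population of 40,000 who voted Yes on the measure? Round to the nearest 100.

Apply each group's respondent rate to its population count:
  0–3 yr: 12,400 × 52.8% = 6547.2
  4–5 yr: 3,200 × 81.2% = 2598.4
  6–9 yr: 9,200 × 53.3% = 4903.6
  10–23 yr: 4,000 × 67.3% = 2692
  24+ yr: 11,200 × 64.3% = 7201.6
Estimated total = 23942.8 → 23,900.

23,900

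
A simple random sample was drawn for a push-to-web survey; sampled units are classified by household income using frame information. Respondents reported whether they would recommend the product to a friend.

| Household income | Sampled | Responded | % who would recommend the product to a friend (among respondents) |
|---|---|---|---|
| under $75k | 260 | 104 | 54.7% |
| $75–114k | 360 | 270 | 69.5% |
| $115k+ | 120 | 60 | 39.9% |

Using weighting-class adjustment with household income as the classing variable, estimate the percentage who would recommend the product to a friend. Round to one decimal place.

59.5%

Class response rates: under $75k 104/260 = 40%, $75–114k 270/360 = 75%, $115k+ 60/120 = 50%.
Weighting each respondent by the inverse class response rate inflates each class back to its sampled size, so the class weight is n_sampled:
  under $75k: 260 × 54.7 = 14,222
  $75–114k: 360 × 69.5 = 25,020
  $115k+: 120 × 39.9 = 4788
Adjusted estimate = 44,030 / 740 = 59.5 → 59.5%.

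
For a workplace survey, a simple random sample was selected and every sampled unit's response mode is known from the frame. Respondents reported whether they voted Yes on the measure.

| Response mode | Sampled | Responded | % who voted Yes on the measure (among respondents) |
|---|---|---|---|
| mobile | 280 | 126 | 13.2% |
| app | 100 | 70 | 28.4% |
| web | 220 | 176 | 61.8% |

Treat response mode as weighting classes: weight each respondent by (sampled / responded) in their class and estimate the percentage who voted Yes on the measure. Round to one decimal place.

Response rates by class: mobile 126/280 = 45%, app 70/100 = 70%, web 176/220 = 80%.
Each respondent's weight = sampled/responded in their class; summing within a class gives n_sampled, so:
  mobile: 280 × 13.2 = 3696
  app: 100 × 28.4 = 2840
  web: 220 × 61.8 = 13,596
Adjusted estimate = 20,132 / 600 = 33.5533 → 33.6%.

33.6%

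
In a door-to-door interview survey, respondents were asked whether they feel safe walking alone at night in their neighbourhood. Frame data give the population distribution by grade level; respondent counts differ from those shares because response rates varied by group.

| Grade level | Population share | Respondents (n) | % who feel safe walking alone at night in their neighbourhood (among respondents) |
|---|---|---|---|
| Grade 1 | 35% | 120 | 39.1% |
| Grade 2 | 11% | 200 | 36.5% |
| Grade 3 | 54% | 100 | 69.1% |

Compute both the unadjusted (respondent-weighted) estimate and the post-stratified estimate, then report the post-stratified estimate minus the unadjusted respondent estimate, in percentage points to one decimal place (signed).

+10.0 percentage points

Without adjustment, the pooled respondent share is:
  (120/420)×39.1 + (200/420)×36.5 + (100/420)×69.1 = 45.0048%
Post-stratifying to population shares instead:
  0.35×39.1 + 0.11×36.5 + 0.54×69.1 = 55.014%
Difference = 55.014 − 45.0048 = 10.0092 pp.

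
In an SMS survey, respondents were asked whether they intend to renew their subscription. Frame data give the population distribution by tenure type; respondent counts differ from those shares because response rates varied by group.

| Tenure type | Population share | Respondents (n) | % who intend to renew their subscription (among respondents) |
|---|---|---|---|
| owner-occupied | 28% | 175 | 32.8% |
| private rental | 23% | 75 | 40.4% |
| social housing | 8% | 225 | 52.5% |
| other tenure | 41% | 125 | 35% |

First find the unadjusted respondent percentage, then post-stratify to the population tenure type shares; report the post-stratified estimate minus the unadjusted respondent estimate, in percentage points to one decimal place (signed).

-4.6 percentage points

Unadjusted (pooled respondent) estimate weights by respondent counts:
  (175/600)×32.8 + (75/600)×40.4 + (225/600)×52.5 + (125/600)×35 = 41.5958%
Post-stratified estimate weights by population shares:
  0.28×32.8 + 0.23×40.4 + 0.08×52.5 + 0.41×35 = 37.026%
Difference = 37.026 − 41.5958 = -4.5698 pp.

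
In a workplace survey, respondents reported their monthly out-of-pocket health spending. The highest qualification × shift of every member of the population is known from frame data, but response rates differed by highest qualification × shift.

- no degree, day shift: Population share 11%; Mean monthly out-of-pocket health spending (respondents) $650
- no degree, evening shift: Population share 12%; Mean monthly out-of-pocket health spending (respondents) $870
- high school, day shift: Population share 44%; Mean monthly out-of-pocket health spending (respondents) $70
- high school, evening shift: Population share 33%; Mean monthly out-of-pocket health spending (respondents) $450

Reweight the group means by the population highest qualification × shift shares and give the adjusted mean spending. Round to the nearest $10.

$360

Weight each group's respondent value by its population share:
  no degree, day shift: 0.11 × 650 = 71.5
  no degree, evening shift: 0.12 × 870 = 104.4
  high school, day shift: 0.44 × 70 = 30.8
  high school, evening shift: 0.33 × 450 = 148.5
Post-stratified estimate = 355.2 → $360.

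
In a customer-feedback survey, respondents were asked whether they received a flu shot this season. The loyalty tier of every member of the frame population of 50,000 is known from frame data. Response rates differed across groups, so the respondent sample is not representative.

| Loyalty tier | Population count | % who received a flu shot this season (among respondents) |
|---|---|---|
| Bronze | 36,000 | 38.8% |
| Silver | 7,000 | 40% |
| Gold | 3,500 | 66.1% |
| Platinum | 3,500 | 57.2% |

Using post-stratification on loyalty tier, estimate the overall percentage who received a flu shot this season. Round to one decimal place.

Weight each group's respondent value by its population share:
  Bronze: (36,000/50,000) × 38.8 = 27.936
  Silver: (7,000/50,000) × 40 = 5.6
  Gold: (3,500/50,000) × 66.1 = 4.627
  Platinum: (3,500/50,000) × 57.2 = 4.004
Post-stratified estimate = 42.167 → 42.2%.

42.2%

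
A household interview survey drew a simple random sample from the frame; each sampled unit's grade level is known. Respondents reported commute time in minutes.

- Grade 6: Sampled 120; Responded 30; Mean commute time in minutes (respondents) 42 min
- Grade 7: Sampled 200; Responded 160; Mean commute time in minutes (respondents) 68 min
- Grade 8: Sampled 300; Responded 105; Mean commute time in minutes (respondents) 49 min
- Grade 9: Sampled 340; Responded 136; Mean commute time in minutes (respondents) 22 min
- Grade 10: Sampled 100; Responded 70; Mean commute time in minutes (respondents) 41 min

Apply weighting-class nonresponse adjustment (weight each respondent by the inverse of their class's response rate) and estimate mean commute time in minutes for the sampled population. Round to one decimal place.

42.4

Class response rates: Grade 6 30/120 = 25%, Grade 7 160/200 = 80%, Grade 8 105/300 = 35%, Grade 9 136/340 = 40%, Grade 10 70/100 = 70%.
With weight = n_sampled/n_responded per class, the weighted class total is n_sampled:
  Grade 6: 120 × 42 = 5040
  Grade 7: 200 × 68 = 13,600
  Grade 8: 300 × 49 = 14,700
  Grade 9: 340 × 22 = 7480
  Grade 10: 100 × 41 = 4100
Adjusted estimate = 44,920 / 1,060 = 42.3774 → 42.4.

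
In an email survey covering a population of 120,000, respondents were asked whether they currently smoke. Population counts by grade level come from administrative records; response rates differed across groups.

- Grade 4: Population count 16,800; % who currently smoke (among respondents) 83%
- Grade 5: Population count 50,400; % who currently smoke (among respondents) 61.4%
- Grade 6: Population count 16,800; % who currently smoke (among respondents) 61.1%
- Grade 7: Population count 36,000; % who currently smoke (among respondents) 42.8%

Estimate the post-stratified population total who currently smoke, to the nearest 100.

70,600

Apply each group's respondent rate to its population count:
  Grade 4: 16,800 × 83% = 13,944
  Grade 5: 50,400 × 61.4% = 30945.6
  Grade 6: 16,800 × 61.1% = 10264.8
  Grade 7: 36,000 × 42.8% = 15,408
Estimated total = 70562.4 → 70,600.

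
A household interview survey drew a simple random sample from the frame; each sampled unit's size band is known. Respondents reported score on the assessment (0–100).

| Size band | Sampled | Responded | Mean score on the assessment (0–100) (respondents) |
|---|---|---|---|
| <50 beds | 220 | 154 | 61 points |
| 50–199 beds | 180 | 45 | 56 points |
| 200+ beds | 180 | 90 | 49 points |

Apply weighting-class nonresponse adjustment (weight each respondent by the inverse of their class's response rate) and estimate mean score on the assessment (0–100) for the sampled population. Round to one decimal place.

Class response rates: <50 beds 154/220 = 70%, 50–199 beds 45/180 = 25%, 200+ beds 90/180 = 50%.
Inverse-response-rate weighting restores each class to its sampled count, so class totals weight by n_sampled:
  <50 beds: 220 × 61 = 13,420
  50–199 beds: 180 × 56 = 10,080
  200+ beds: 180 × 49 = 8820
Adjusted estimate = 32,320 / 580 = 55.7241 → 55.7.

55.7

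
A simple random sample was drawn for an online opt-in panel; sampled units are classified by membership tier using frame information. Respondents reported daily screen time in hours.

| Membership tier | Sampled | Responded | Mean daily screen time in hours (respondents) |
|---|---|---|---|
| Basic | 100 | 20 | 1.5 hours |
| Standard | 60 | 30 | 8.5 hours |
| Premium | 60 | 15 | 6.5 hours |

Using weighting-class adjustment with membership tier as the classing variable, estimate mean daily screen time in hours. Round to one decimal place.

4.8

Class response rates: Basic 20/100 = 20%, Standard 30/60 = 50%, Premium 15/60 = 25%.
Inverse-response-rate weighting restores each class to its sampled count, so class totals weight by n_sampled:
  Basic: 100 × 1.5 = 150
  Standard: 60 × 8.5 = 510
  Premium: 60 × 6.5 = 390
Adjusted estimate = 1050 / 220 = 4.77273 → 4.8.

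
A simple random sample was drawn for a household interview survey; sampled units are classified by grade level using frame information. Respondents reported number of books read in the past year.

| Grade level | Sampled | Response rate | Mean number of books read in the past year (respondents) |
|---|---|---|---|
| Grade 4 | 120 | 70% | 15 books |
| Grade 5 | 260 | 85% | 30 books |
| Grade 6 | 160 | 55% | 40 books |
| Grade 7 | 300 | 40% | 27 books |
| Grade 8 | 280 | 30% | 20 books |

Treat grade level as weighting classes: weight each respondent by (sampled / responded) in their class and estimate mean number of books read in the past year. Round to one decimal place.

26.5

Inverse-response-rate weighting restores each class to its sampled count, so class totals weight by n_sampled:
  Grade 4: 120 × 15 = 1800
  Grade 5: 260 × 30 = 7800
  Grade 6: 160 × 40 = 6400
  Grade 7: 300 × 27 = 8100
  Grade 8: 280 × 20 = 5600
Adjusted estimate = 29,700 / 1,120 = 26.5179 → 26.5.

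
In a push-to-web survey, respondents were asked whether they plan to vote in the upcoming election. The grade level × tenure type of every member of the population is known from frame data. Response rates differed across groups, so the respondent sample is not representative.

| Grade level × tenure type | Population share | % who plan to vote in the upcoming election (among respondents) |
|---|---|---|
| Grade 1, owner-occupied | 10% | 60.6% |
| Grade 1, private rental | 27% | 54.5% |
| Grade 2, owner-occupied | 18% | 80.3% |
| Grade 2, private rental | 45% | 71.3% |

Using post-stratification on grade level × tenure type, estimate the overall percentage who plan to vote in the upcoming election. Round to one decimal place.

67.3%

Post-stratification weights by population share, not respondent share:
  Grade 1, owner-occupied: 0.1 × 60.6 = 6.06
  Grade 1, private rental: 0.27 × 54.5 = 14.715
  Grade 2, owner-occupied: 0.18 × 80.3 = 14.454
  Grade 2, private rental: 0.45 × 71.3 = 32.085
Post-stratified estimate = 67.314 → 67.3%.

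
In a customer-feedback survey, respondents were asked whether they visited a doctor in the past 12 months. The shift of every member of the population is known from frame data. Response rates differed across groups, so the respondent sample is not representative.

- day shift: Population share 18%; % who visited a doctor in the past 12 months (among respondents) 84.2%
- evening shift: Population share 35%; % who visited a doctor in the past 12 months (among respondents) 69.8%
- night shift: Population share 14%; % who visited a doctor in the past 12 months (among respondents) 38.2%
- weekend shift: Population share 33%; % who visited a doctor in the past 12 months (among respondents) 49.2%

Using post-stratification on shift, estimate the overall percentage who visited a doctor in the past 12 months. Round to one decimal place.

61.2%

Reweight to the known shift distribution:
  day shift: 0.18 × 84.2 = 15.156
  evening shift: 0.35 × 69.8 = 24.43
  night shift: 0.14 × 38.2 = 5.348
  weekend shift: 0.33 × 49.2 = 16.236
Post-stratified estimate = 61.17 → 61.2%.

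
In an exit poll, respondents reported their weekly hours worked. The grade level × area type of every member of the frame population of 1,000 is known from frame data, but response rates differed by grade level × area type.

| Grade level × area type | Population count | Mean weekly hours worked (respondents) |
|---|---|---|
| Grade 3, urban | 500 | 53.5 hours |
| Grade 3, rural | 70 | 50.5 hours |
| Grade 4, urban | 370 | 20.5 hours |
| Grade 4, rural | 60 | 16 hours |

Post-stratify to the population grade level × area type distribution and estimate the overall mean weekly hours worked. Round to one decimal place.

38.8

Each cell contributes population-share × respondent value:
  Grade 3, urban: (500/1,000) × 53.5 = 26.75
  Grade 3, rural: (70/1,000) × 50.5 = 3.535
  Grade 4, urban: (370/1,000) × 20.5 = 7.585
  Grade 4, rural: (60/1,000) × 16 = 0.96
Post-stratified estimate = 38.83 → 38.8.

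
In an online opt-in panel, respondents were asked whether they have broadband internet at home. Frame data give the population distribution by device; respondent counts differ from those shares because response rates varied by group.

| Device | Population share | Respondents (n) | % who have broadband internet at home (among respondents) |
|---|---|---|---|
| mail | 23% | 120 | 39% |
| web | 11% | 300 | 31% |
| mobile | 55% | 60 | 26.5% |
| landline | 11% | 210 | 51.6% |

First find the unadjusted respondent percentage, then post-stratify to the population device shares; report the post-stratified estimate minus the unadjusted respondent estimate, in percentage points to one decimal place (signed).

-5.6 percentage points

Naive respondent-only estimate (weights = respondent counts):
  (120/690)×39 + (300/690)×31 + (60/690)×26.5 + (210/690)×51.6 = 38.2696%
Post-stratifying to population shares instead:
  0.23×39 + 0.11×31 + 0.55×26.5 + 0.11×51.6 = 32.631%
Difference = 32.631 − 38.2696 = -5.6386 pp.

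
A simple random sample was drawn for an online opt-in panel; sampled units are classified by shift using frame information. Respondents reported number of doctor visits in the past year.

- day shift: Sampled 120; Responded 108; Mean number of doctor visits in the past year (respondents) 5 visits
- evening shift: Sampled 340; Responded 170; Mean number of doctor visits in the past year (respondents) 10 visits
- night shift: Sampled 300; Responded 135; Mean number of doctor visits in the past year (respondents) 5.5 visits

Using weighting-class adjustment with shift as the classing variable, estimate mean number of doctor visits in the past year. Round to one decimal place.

Class response rates: day shift 108/120 = 90%, evening shift 170/340 = 50%, night shift 135/300 = 45%.
With weight = n_sampled/n_responded per class, the weighted class total is n_sampled:
  day shift: 120 × 5 = 600
  evening shift: 340 × 10 = 3400
  night shift: 300 × 5.5 = 1650
Adjusted estimate = 5650 / 760 = 7.43421 → 7.4.

7.4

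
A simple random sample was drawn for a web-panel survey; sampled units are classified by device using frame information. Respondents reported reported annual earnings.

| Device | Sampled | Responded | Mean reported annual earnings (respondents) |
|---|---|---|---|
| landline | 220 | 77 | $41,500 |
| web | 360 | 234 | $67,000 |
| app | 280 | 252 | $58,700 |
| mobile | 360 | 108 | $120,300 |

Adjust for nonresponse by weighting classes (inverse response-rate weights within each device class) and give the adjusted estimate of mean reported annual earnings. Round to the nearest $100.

$76,200

Class response rates: landline 77/220 = 35%, web 234/360 = 65%, app 252/280 = 90%, mobile 108/360 = 30%.
With weight = n_sampled/n_responded per class, the weighted class total is n_sampled:
  landline: 220 × 41,500 = 9,130,000
  web: 360 × 67,000 = 24,120,000
  app: 280 × 58,700 = 16,436,000
  mobile: 360 × 120,300 = 43,308,000
Adjusted estimate = 92,994,000 / 1,220 = 76224.6 → $76,200.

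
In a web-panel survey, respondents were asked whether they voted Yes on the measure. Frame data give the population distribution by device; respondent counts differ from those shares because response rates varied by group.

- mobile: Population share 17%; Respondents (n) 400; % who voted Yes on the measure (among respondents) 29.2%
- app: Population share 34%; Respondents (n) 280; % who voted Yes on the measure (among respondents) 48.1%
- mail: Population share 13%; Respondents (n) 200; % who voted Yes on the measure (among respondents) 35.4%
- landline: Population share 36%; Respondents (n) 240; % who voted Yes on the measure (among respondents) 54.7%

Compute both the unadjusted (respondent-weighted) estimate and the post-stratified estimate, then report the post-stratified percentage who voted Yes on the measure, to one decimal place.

Naive respondent-only estimate (weights = respondent counts):
  (400/1120)×29.2 + (280/1120)×48.1 + (200/1120)×35.4 + (240/1120)×54.7 = 40.4964%
Post-stratified estimate weights by population shares:
  0.17×29.2 + 0.34×48.1 + 0.13×35.4 + 0.36×54.7 = 45.612%

45.6%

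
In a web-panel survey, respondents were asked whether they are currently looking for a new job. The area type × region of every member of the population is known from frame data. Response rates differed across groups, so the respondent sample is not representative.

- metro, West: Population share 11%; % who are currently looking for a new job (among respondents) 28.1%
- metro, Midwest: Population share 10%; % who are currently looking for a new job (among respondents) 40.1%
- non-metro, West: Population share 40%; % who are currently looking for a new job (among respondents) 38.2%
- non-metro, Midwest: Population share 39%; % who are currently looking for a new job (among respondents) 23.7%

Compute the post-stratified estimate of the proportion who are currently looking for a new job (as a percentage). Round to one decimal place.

Weight each group's respondent value by its population share:
  metro, West: 0.11 × 28.1 = 3.091
  metro, Midwest: 0.1 × 40.1 = 4.01
  non-metro, West: 0.4 × 38.2 = 15.28
  non-metro, Midwest: 0.39 × 23.7 = 9.243
Post-stratified estimate = 31.624 → 31.6%.

31.6%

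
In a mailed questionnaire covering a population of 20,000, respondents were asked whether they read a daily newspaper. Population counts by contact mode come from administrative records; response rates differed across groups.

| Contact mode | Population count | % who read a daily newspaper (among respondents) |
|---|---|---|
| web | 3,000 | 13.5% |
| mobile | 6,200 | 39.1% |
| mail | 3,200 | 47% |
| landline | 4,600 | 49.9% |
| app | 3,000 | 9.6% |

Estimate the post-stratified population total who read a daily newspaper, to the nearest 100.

6,900

Each cell contributes its population count × the respondent rate:
  web: 3,000 × 13.5% = 405
  mobile: 6,200 × 39.1% = 2424.2
  mail: 3,200 × 47% = 1504
  landline: 4,600 × 49.9% = 2295.4
  app: 3,000 × 9.6% = 288
Estimated total = 6916.6 → 6,900.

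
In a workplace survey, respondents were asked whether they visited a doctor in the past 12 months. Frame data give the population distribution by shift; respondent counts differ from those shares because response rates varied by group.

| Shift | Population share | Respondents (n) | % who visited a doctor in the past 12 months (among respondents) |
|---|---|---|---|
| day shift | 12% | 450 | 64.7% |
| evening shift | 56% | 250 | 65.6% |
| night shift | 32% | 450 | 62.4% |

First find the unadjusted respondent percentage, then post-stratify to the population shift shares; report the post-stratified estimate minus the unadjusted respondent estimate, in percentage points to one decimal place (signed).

+0.5 percentage points

Without adjustment, the pooled respondent share is:
  (450/1150)×64.7 + (250/1150)×65.6 + (450/1150)×62.4 = 63.9957%
Post-stratifying to population shares instead:
  0.12×64.7 + 0.56×65.6 + 0.32×62.4 = 64.468%
Difference = 64.468 − 63.9957 = 0.4723 pp.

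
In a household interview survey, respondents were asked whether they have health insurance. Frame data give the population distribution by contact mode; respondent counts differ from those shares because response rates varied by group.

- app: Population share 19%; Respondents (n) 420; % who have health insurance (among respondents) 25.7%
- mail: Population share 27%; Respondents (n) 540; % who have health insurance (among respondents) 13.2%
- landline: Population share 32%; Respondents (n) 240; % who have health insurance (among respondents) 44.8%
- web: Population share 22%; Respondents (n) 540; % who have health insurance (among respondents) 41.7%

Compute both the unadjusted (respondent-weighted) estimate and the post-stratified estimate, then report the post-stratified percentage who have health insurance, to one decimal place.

Naive respondent-only estimate (weights = respondent counts):
  (420/1740)×25.7 + (540/1740)×13.2 + (240/1740)×44.8 + (540/1740)×41.7 = 29.4207%
Post-stratifying to population shares instead:
  0.19×25.7 + 0.27×13.2 + 0.32×44.8 + 0.22×41.7 = 31.957%

32.0%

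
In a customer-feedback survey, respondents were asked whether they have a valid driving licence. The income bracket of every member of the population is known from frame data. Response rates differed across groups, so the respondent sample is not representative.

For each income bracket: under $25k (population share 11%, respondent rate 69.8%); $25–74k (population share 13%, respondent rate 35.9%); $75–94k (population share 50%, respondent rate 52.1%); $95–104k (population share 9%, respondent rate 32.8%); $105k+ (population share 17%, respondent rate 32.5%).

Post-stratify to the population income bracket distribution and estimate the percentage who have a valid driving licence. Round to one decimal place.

Each cell contributes population-share × respondent value:
  under $25k: 0.11 × 69.8 = 7.678
  $25–74k: 0.13 × 35.9 = 4.667
  $75–94k: 0.5 × 52.1 = 26.05
  $95–104k: 0.09 × 32.8 = 2.952
  $105k+: 0.17 × 32.5 = 5.525
Post-stratified estimate = 46.872 → 46.9%.

46.9%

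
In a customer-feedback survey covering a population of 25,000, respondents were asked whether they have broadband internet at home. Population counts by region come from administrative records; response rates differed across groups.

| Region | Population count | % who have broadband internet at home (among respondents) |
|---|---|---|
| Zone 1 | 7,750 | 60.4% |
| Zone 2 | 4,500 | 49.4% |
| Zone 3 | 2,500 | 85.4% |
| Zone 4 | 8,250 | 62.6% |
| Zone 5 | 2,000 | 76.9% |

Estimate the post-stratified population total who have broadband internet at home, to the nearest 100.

Each cell contributes its population count × the respondent rate:
  Zone 1: 7,750 × 60.4% = 4681
  Zone 2: 4,500 × 49.4% = 2223
  Zone 3: 2,500 × 85.4% = 2135
  Zone 4: 8,250 × 62.6% = 5164.5
  Zone 5: 2,000 × 76.9% = 1538
Estimated total = 15741.5 → 15,700.

15,700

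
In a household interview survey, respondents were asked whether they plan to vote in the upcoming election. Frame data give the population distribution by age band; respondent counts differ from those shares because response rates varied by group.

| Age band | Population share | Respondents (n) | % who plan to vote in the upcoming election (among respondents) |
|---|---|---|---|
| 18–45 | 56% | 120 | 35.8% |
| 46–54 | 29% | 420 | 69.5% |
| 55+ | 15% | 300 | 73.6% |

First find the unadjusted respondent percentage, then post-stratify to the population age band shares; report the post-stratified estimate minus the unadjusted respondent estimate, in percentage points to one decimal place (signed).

-14.9 percentage points

Unadjusted (pooled respondent) estimate weights by respondent counts:
  (120/840)×35.8 + (420/840)×69.5 + (300/840)×73.6 = 66.15%
Post-stratified estimate weights by population shares:
  0.56×35.8 + 0.29×69.5 + 0.15×73.6 = 51.243%
Difference = 51.243 − 66.15 = -14.907 pp.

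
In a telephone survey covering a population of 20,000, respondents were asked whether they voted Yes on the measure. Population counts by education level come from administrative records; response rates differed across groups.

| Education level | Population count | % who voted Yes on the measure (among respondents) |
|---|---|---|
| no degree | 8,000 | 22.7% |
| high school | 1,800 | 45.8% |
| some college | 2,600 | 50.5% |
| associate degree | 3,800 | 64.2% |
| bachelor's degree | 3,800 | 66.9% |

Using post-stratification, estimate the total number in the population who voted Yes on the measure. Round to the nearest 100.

Each cell contributes its population count × the respondent rate:
  no degree: 8,000 × 22.7% = 1816
  high school: 1,800 × 45.8% = 824.4
  some college: 2,600 × 50.5% = 1313
  associate degree: 3,800 × 64.2% = 2439.6
  bachelor's degree: 3,800 × 66.9% = 2542.2
Estimated total = 8935.2 → 8,900.

8,900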